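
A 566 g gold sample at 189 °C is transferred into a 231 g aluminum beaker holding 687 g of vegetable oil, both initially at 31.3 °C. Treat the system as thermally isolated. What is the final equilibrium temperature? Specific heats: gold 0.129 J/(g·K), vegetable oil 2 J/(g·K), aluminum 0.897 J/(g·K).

T_f ≈ 38.3 °C

Taking heat into each body as positive, Σ m c ΔT = 0:
566*0.129*(T − 189) + 687*2*(T − 31.3) + 231*0.897*(T − 31.3) = 0
73.01(T − 189) + 1374(T − 31.3) + 207.21(T − 31.3) = 0
1654.2 T = 63291
T = 63291/1654.2 ≈ 38.26 °C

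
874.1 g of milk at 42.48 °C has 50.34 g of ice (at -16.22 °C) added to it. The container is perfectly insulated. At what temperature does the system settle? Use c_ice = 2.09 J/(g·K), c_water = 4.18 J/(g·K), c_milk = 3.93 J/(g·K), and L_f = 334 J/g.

T_f ≈ 34.9 °C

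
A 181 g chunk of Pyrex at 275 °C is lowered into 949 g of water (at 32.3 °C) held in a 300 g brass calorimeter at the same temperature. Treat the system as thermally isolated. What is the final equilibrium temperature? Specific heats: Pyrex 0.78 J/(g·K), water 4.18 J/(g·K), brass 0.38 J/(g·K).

T_f ≈ 40.4 °C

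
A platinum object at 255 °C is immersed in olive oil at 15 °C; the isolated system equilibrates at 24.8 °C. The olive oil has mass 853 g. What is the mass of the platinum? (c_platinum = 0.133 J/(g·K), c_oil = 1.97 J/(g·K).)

Net heat exchanged in the isolated system is zero:
m·0.133·(24.8 − 255) + 853·1.97·(24.8 − 15) = 0
-30.62 m = -16468
m = -16468/-30.62 ≈ 537.9 g

m ≈ 538 g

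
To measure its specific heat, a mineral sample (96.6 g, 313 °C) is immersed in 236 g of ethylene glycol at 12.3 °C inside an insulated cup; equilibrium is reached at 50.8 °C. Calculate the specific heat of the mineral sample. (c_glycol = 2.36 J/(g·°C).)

c ≈ 0.847 J/(g·°C)

m_s c (T_s − T_f) = m_glycol c_glycol (T_f − T_0):
96.6·c·(313 − 50.8) = 236·2.36·(50.8 − 12.3)
25329 c = 21443  ⇒  c ≈ 0.8466 J/(g·°C)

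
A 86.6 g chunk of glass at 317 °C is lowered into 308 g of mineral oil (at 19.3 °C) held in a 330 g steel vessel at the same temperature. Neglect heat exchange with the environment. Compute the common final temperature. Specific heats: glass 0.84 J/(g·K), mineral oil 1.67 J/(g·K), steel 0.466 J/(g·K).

T_f = Σ m_i c_i T_i / Σ m_i c_i:
T_f = (72.74×317 + 514.36×19.3 + 153.78×19.3) / (72.74 + 514.36 + 153.78)
    = 35955 / 740.88 ≈ 48.53 °C

T_f ≈ 48.5 °C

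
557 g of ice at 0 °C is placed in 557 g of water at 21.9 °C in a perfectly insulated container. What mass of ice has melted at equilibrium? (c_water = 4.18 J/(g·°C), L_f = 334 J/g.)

m_melted ≈ 153 g

Heat available from the water dropping to 0 °C: 557·4.18·21.9 = 50989 J.
Melting all 557 g of ice would need 557·334 = 186038 J.
50989 J < 186038 J, so only part of the ice melts and the system sits at 0 °C.
Mass melted = 50989/334 ≈ 152.7 g.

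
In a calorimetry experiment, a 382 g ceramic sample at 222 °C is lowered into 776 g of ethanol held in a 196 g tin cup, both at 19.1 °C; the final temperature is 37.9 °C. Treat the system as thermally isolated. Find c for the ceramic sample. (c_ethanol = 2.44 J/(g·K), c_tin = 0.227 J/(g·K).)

c ≈ 0.518 J/(g·K)

Let T be the final temperature. ΣQ_i = 0:
382×c×(37.9 − 222) + 776×2.44×(37.9 − 19.1) + 196×0.227×(37.9 − 19.1) = 0
-70326 c = -36433
c = -36433/-70326 ≈ 0.5181 J/(g·K)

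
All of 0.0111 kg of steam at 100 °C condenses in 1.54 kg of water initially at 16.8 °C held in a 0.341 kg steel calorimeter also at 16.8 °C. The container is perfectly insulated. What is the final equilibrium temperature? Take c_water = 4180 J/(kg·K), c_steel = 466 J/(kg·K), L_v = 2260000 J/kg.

Setting the total heat transfer to zero:
condense steam: −0.0111·2260000 = −25086
  condensed water 100 °C→T: 46.4(T − 100)
  water warms: 1.54·4180·(T − 16.8) = 6437.2(T − 16.8)
  steel cup: 0.341·466·(T − 16.8) = 158.91(T − 16.8)
6642.5 T = 25086 + 4639.8 + 110815 = 140540
T ≈ 21.16 °C — below 100 °C, confirming all the steam condensed.

T_f ≈ 21.2 °C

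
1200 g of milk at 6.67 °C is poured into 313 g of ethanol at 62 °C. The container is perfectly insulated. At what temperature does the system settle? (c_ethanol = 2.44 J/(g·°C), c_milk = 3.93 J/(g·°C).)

T_f ≈ 14.4 °C

Taking heat into each body as positive, Σ m c ΔT = 0:
313×2.44×(T − 62) + 1200×3.93×(T − 6.67) = 0
763.72(T − 62) + 4716(T − 6.67) = 0
(763.72 + 4716) T = 763.72×62 + 4716×6.67
T = 78806/5479.7 ≈ 14.38 °C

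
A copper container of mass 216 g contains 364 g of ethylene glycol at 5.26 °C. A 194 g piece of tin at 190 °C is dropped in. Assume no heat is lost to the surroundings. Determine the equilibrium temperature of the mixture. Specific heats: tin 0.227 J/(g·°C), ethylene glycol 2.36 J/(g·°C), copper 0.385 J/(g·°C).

T_f ≈ 13.5 °C

T_f = Σ m_i c_i T_i / Σ m_i c_i:
T_f = (44.04·190 + 859.04·5.26 + 83.16·5.26) / (44.04 + 859.04 + 83.16)
    = 13323 / 986.24 ≈ 13.51 °C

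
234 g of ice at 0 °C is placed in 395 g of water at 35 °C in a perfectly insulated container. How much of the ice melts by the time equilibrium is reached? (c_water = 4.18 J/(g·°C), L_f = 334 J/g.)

m_melted ≈ 173 g

Heat available from the water dropping to 0 °C: 395·4.18·35 = 57788 J.
Fully melting the ice requires m_ice L_f = 234·334 = 78156 J.
Since 57788 < 78156 J, not all the ice melts; equilibrium is at 0 °C.
m_melted·334 = 57788  ⇒  m_melted ≈ 173 g.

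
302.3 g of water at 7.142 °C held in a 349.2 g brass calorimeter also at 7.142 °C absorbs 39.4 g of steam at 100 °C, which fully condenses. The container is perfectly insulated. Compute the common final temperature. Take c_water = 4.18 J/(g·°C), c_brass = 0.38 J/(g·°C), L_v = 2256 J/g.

Energy balance with sensible and latent terms:
condense steam: −39.4×2256 = −88886; condensed water 100 °C→T: 164.69(T − 100); water warms: 302.3×4.18×(T − 7.142) = 1263.6(T − 7.142); brass cup: 349.2×0.38×(T − 7.142) = 132.7(T − 7.142)
1561 T = 88886 + 16469 + 9972.4 = 115328
T ≈ 73.88 °C, under the boiling point, so the assumption holds.

T_f ≈ 73.9 °C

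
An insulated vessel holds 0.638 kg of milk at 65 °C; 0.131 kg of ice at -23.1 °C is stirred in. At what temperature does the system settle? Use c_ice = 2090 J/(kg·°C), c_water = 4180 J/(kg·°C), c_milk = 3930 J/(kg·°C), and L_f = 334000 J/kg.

Heat gained plus heat lost sum to zero:
warm ice to 0 °C: 0.131·2090·(0 − (-23.1)) = 6324.5
  latent heat to melt: 0.131·334000 = 43754
  warm the meltwater: 547.58 T
  milk cools: 0.638·3930·(T − 65) = 2507.3(T − 65)
3054.9 T = 162977 − 50079 = 112899
T ≈ 36.96 °C — above 0 °C, consistent with complete melting.

T_f ≈ 37.0 °C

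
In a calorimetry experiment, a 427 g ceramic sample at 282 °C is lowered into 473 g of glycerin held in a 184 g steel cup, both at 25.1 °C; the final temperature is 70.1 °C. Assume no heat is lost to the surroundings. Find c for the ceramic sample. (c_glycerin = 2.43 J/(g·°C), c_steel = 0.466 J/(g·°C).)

c ≈ 0.614 J/(g·°C)

Net heat exchanged in the isolated system is zero:
427×c×(70.1 − 282) + 473×2.43×(70.1 − 25.1) + 184×0.466×(70.1 − 25.1) = 0
-90481 c = -55581
c = -55581/-90481 ≈ 0.6143 J/(g·°C)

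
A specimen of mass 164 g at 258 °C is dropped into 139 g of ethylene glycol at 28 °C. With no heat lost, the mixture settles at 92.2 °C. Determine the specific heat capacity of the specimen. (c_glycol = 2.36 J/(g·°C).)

c ≈ 0.775 J/(g·°C)

m_s c (T_s − T_f) = m_glycol c_glycol (T_f − T_0):
164·c·(258 − 92.2) = 139·2.36·(92.2 − 28)
27191 c = 21060  ⇒  c ≈ 0.7745 J/(g·°C)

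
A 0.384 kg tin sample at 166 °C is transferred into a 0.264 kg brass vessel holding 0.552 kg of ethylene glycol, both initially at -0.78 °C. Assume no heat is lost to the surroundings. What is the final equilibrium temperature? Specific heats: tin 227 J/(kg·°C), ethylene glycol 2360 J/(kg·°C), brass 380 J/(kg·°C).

Setting the total heat transfer to zero:
0.384·227·(T − 166) + 0.552·2360·(T − (-0.78)) + 0.264·380·(T − (-0.78)) = 0
87.17(T − 166) + 1302.7(T − (-0.78)) + 100.32(T − (-0.78)) = 0
1490.2 T = 13376
T = 13376/1490.2 ≈ 8.98 °C

T_f ≈ 9.0 °C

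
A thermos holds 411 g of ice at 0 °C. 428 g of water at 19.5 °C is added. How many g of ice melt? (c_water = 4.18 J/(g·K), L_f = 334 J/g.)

m_melted ≈ 104 g

Heat available from the water dropping to 0 °C: 428·4.18·19.5 = 34886 J.
To melt every bit of ice: 411·334 = 137274 J.
Since 34886 < 137274 J, not all the ice melts; equilibrium is at 0 °C.
Mass melted = 34886/334 ≈ 104.4 g.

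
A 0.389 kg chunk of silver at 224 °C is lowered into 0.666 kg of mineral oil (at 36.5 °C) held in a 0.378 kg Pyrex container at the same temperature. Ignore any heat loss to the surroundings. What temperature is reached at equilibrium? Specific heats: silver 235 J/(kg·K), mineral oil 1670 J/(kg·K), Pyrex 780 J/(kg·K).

T_f is the heat-capacity-weighted average of the initial temperatures:
T_f = (91.42×224 + 1112.2×36.5 + 294.84×36.5) / (91.42 + 1112.2 + 294.84)
    = 71835 / 1498.5 ≈ 47.94 °C

T_f ≈ 47.9 °C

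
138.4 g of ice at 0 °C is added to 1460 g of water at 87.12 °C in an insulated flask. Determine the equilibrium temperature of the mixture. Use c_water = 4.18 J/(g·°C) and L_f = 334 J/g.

T_f ≈ 72.7 °C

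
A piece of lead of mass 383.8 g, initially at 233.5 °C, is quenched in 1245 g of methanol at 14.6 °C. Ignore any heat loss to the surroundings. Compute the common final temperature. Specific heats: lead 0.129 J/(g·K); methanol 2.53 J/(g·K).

T_f ≈ 18.0 °C

Heat lost by the lead equals heat gained by the methanol:
383.8×0.129×(233.5 − T) = 1245×2.53×(T − 14.6)
49.51(233.5 − T) = 3149.8(T − 14.6)
3199.4 T = 57548  ⇒  T ≈ 17.99 °C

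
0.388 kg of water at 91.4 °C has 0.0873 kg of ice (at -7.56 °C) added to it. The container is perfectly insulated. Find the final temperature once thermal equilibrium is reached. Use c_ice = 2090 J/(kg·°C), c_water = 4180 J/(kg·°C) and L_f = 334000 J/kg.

T_f ≈ 59.2 °C

Conservation of energy gives ΣQ = 0:
ice -7.56→0 °C: 0.0873·2090·7.56 = 1379.4; melt ice: 0.0873·334000 = 29158; meltwater 0→T: 0.0873·4180·T = 364.91 T; water: 1621.8(T − 91.4)
1986.8 T = 148236 − 30538 = 117699
T ≈ 59.24 °C — above 0 °C, consistent with complete melting.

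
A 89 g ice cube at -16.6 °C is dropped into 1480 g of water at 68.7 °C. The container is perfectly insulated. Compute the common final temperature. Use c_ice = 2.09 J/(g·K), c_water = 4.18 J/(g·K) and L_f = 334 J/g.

Heat gained plus heat lost sum to zero:
ice -16.6→0 °C: 89·2.09·16.6 = 3087.8
  melt ice: 89·334 = 29726
  meltwater 0→T: 89·4.18·T = 372.02 T
  water: 6186.4(T − 68.7)
6558.4 T = 425006 − 32814 = 392192
T ≈ 59.80 °C (positive, so assuming full melt was valid).

T_f ≈ 59.8 °C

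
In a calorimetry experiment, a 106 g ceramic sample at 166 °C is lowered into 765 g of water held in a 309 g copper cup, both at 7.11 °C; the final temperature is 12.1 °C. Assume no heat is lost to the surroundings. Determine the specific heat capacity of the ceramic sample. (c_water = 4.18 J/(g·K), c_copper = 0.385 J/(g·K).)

c ≈ 1.01 J/(g·K)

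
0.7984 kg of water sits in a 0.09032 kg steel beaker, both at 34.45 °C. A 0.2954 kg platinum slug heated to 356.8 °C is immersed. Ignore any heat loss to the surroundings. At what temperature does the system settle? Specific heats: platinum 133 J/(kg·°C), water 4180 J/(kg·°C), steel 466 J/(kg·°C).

Conservation of energy gives ΣQ = 0:
0.2954*133*(T − 356.8) + 0.7984*4180*(T − 34.45) + 0.09032*466*(T − 34.45) = 0
(39.29 + 3337.3 + 42.09) T = 39.29*356.8 + 3337.3*34.45 + 42.09*34.45
T = 130438 / 3418.7 = 38.2 °C

T_f ≈ 38.2 °C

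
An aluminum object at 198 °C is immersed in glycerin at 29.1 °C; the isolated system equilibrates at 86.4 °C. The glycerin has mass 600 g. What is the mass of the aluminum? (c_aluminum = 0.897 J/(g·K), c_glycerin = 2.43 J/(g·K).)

m ≈ 835 g

Heat lost by the aluminum = heat gained by the glycerin:
m·0.897·(198 − 86.4) = 600·2.43·(86.4 − 29.1)
100.11 m = 83543  ⇒  m ≈ 834.6 g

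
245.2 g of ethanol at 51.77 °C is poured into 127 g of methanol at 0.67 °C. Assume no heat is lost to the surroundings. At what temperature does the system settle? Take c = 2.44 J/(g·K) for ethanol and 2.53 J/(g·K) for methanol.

T_f ≈ 33.9 °C

Energy conservation, ΣQ = 0:
245.2*2.44*(T − 51.77) + 127*2.53*(T − 0.67) = 0
598.29(T − 51.77) + 321.31(T − 0.67) = 0
919.6 T = 31189
T = 31189/919.6 ≈ 33.92 °C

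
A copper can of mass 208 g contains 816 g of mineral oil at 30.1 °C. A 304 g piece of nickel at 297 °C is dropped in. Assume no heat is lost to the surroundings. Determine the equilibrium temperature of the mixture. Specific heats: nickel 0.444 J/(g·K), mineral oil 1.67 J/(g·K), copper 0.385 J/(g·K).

T_f is the heat-capacity-weighted average of the initial temperatures:
T_f = (134.98×297 + 1362.7×30.1 + 80.08×30.1) / (134.98 + 1362.7 + 80.08)
    = 83516 / 1577.8 ≈ 52.93 °C

T_f ≈ 52.9 °C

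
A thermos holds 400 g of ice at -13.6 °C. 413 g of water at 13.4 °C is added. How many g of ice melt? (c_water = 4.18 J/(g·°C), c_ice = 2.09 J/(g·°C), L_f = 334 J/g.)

m_melted ≈ 35.2 g

Water can give up m c ΔT = 413·4.18·13.4 = 23133 J before reaching 0 °C.
Of that, 400·2.09·13.6 = 11370 J goes to bring the ice to 0 °C, leaving 11763 J.
Melting all 400 g of ice would need 400·334 = 133600 J.
Since 11763 < 133600 J, not all the ice melts; equilibrium is at 0 °C.
m_melt = 11763 / L_f = 35.22 g.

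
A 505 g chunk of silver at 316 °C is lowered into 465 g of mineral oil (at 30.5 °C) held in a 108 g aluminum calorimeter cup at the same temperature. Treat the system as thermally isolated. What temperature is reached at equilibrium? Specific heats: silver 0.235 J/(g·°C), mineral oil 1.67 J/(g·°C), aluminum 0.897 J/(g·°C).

T_f ≈ 64.7 °C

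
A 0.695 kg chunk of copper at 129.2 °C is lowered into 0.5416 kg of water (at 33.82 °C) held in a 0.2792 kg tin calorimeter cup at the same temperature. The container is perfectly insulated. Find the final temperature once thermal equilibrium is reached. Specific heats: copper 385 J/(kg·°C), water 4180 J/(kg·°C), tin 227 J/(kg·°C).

T_f ≈ 43.7 °C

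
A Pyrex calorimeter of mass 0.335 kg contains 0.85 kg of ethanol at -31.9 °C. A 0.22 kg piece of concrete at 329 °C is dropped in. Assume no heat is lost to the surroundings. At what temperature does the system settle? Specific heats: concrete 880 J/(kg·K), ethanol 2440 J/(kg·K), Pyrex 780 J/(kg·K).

Taking heat into each body as positive, Σ m c ΔT = 0:
0.22×880×(T − 329) + 0.85×2440×(T − (-31.9)) + 0.335×780×(T − (-31.9)) = 0
193.6(T − 329) + 2074(T − (-31.9)) + 261.3(T − (-31.9)) = 0
(193.6 + 2074 + 261.3) T = 193.6×329 + 2074×(-31.9) + 261.3×(-31.9)
T ≈ -4.27 °C

T_f ≈ -4.3 °C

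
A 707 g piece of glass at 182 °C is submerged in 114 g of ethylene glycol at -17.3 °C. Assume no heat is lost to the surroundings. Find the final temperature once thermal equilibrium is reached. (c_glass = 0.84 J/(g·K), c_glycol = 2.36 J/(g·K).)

Setting the total heat transfer to zero:
707×0.84×(T − 182) + 114×2.36×(T − (-17.3)) = 0
593.88(T − 182) + 269.04(T − (-17.3)) = 0
(593.88 + 269.04) T = 593.88×182 + 269.04×(-17.3)
T = 103432 / 862.92 = 120 °C

T_f ≈ 119.9 °C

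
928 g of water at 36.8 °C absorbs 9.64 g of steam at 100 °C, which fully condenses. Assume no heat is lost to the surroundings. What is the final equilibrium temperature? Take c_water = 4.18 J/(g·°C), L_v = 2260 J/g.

T_f ≈ 43.0 °C

Net heat exchanged in the isolated system is zero:
condense steam: −9.64·2260 = −21786; condensed water 100 °C→T: 40.3(T − 100); water warms: 928·4.18·(T − 36.8) = 3879(T − 36.8)
3919.3 T = 21786 + 4029.5 + 142749 = 168565
T ≈ 43.01 °C, under the boiling point, so the assumption holds.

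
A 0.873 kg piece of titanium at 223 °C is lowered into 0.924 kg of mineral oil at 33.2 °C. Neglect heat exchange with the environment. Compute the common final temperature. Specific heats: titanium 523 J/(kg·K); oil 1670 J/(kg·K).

T_f ≈ 76.5 °C

Net heat exchanged in the isolated system is zero:
0.873·523·(T − 223) + 0.924·1670·(T − 33.2) = 0
456.58(T − 223) + 1543.1(T − 33.2) = 0
1999.7 T = 153047
T = 153047/1999.7 ≈ 76.54 °C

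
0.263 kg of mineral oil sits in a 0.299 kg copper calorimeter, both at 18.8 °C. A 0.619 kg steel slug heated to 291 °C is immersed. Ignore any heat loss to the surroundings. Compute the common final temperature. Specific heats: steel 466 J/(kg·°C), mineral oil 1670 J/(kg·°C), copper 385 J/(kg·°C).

T_f ≈ 112.0 °C

T_f = Σ m_i c_i T_i / Σ m_i c_i:
T_f = (288.45·291 + 439.21·18.8 + 115.11·18.8) / (288.45 + 439.21 + 115.11)
    = 94361 / 842.78 ≈ 111.96 °C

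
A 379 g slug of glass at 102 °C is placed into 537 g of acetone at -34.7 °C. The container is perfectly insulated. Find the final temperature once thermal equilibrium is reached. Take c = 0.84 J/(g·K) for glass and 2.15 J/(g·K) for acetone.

T_f ≈ -5.2 °C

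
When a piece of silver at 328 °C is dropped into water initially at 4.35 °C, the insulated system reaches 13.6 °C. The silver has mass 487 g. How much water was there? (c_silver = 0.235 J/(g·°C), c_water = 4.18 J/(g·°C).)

Net heat exchanged in the isolated system is zero:
487×0.235×(13.6 − 328) + m×4.18×(13.6 − 4.35) = 0
38.66 m = 35982
m = 35982/38.66 ≈ 930.6 g

m ≈ 931 g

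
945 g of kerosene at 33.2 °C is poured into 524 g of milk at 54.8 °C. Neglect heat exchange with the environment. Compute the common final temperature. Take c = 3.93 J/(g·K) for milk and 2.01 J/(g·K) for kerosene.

T_f ≈ 44.4 °C

Setting the total heat transfer to zero:
524×3.93×(T − 54.8) + 945×2.01×(T − 33.2) = 0
2059.3(T − 54.8) + 1899.4(T − 33.2) = 0
3958.8 T = 175912
T = 175912/3958.8 ≈ 44.44 °C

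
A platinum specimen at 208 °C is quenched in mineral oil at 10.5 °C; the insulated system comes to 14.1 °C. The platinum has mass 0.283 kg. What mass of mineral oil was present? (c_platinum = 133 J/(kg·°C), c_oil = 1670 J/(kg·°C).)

Taking heat into each body as positive, Σ m c ΔT = 0:
0.283·133·(14.1 − 208) + m·1670·(14.1 − 10.5) = 0
6012 m = 7298.2
m = 7298.2/6012 ≈ 1.214 kg

m ≈ 1.21 kg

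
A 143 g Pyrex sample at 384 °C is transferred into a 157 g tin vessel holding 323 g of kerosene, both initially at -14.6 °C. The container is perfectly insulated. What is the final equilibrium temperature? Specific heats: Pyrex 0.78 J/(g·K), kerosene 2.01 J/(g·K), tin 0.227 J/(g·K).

Heat gained plus heat lost sum to zero:
143×0.78×(T − 384) + 323×2.01×(T − (-14.6)) + 157×0.227×(T − (-14.6)) = 0
111.54(T − 384) + 649.23(T − (-14.6)) + 35.64(T − (-14.6)) = 0
796.41 T = 32832
T = 32832/796.41 ≈ 41.23 °C

T_f ≈ 41.2 °C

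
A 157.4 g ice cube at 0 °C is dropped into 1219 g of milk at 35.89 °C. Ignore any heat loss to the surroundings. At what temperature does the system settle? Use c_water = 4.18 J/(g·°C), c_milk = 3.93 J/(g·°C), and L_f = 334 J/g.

T_f ≈ 21.9 °C

Sum of m c ΔT and latent-heat terms is zero:
latent heat to melt: 157.4·334 = 52572
  meltwater 0→T: 157.4·4.18·T = 657.93 T
  milk: 4790.7(T − 35.89)
5448.6 T = 171937 − 52572 = 119366
T ≈ 21.91 °C. Since T > 0 °C, the all-ice-melts assumption holds.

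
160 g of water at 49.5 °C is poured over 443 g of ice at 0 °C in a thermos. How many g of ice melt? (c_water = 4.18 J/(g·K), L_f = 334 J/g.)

m_melted ≈ 99.1 g

Heat available from the water dropping to 0 °C: 160×4.18×49.5 = 33106 J.
Fully melting the ice requires m_ice L_f = 443×334 = 147962 J.
That's not enough to melt it all — equilibrium is at 0 °C with ice remaining.
m_melted×334 = 33106  ⇒  m_melted ≈ 99.12 g.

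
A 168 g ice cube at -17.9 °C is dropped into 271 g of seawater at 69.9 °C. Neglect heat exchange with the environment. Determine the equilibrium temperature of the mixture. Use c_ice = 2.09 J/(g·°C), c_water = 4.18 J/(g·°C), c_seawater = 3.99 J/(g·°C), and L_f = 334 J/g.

T_f ≈ 7.4 °C

Energy balance with sensible and latent terms:
ice -17.9→0 °C: 168·2.09·17.9 = 6285
  melt ice: 168·334 = 56112
  warm the meltwater: 702.24 T
  seawater: 1081.3(T − 69.9)
1783.5 T = 75582 − 62397 = 13185
T ≈ 7.39 °C — above 0 °C, consistent with complete melting.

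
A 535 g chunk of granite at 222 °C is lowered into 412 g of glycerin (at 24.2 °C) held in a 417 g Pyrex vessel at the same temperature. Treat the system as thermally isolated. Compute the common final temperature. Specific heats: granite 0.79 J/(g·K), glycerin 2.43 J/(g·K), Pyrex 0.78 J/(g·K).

T_f ≈ 72.0 °C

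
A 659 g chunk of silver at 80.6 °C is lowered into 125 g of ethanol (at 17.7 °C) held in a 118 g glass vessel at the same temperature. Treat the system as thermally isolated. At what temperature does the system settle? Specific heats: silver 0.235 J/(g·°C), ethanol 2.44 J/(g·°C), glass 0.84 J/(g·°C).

T_f ≈ 35.1 °C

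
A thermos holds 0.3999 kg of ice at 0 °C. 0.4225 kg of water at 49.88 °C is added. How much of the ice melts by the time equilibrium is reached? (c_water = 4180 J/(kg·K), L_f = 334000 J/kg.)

m_melted ≈ 0.264 kg

Cooling the water to 0 °C releases 0.4225×4180×49.88 = 88091 J.
Fully melting the ice requires m_ice L_f = 0.3999×334000 = 133567 J.
Since 88091 < 133567 J, not all the ice melts; equilibrium is at 0 °C.
Mass melted = 88091/334000 ≈ 0.2637 kg.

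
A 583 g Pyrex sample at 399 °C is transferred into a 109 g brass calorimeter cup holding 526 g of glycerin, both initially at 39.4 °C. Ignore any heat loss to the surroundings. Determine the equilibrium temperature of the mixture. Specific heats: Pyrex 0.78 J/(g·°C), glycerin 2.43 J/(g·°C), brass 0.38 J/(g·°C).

T_f ≈ 131.6 °C

Heat gained plus heat lost sum to zero:
583×0.78×(T − 399) + 526×2.43×(T − 39.4) + 109×0.38×(T − 39.4) = 0
454.74(T − 399) + 1278.2(T − 39.4) + 41.42(T − 39.4) = 0
(454.74 + 1278.2 + 41.42) T = 454.74×399 + 1278.2×39.4 + 41.42×39.4
T = 233434 / 1774.3 = 132 °C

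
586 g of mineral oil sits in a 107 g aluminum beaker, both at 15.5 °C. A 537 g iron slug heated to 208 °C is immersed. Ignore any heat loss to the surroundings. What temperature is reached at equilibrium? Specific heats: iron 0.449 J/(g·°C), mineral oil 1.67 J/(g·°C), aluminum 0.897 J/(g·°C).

Conservation of energy gives ΣQ = 0:
537*0.449*(T − 208) + 586*1.67*(T − 15.5) + 107*0.897*(T − 15.5) = 0
241.11(T − 208) + 978.62(T − 15.5) + 95.98(T − 15.5) = 0
(241.11 + 978.62 + 95.98) T = 241.11*208 + 978.62*15.5 + 95.98*15.5
T ≈ 50.78 °C

T_f ≈ 50.8 °C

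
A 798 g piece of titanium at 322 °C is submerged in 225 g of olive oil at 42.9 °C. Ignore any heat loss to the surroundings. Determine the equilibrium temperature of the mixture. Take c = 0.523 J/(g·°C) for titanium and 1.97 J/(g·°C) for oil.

T_f ≈ 178.3 °C

Let T be the final temperature. ΣQ_i = 0:
798*0.523*(T − 322) + 225*1.97*(T − 42.9) = 0
417.35(T − 322) + 443.25(T − 42.9) = 0
860.6 T = 153403
T = 153403/860.6 ≈ 178.25 °C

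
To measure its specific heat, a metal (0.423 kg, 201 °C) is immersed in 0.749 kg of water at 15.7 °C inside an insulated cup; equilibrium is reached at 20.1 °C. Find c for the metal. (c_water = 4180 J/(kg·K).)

m_s c (T_s − T_f) = m_water c_water (T_f − T_0):
0.423·c·(201 − 20.1) = 0.749·4180·(20.1 − 15.7)
76.52 c = 13776  ⇒  c ≈ 180 J/(kg·K)

c ≈ 180 J/(kg·K)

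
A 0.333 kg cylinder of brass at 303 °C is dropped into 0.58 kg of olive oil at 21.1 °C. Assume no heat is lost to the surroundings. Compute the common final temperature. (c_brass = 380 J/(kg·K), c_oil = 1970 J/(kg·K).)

T_f ≈ 49.2 °C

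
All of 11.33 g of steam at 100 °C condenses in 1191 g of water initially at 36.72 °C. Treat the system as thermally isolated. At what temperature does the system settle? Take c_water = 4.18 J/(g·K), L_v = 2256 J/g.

T_f ≈ 42.4 °C

Heat gained plus heat lost sum to zero:
condense steam: −11.33×2256 = −25560
  condensed water 100 °C→T: 47.36(T − 100)
  original water: 4978.4(T − 36.72)
5025.7 T = 25560 + 4735.9 + 182806 = 213103
T ≈ 42.40 °C, under the boiling point, so the assumption holds.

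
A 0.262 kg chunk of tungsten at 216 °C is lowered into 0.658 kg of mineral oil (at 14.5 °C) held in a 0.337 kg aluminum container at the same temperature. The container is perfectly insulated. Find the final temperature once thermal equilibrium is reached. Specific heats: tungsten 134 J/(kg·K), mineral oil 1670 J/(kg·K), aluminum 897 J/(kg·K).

Net heat exchanged in the isolated system is zero:
0.262×134×(T − 216) + 0.658×1670×(T − 14.5) + 0.337×897×(T − 14.5) = 0
35.11(T − 216) + 1098.9(T − 14.5) + 302.29(T − 14.5) = 0
1436.3 T = 27900
T = 27900 / 1436.3 = 19.4 °C

T_f ≈ 19.4 °C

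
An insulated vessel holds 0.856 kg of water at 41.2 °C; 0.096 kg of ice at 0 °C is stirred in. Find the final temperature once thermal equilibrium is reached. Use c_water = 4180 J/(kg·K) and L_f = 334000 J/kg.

T_f ≈ 29.0 °C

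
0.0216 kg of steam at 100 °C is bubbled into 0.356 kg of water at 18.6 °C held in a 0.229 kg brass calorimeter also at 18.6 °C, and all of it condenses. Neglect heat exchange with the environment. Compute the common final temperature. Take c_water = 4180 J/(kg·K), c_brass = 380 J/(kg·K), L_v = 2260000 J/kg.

Setting the total heat transfer to zero:
latent heat released on condensation: 0.0216·2260000 = 48816
  condensed water 100 °C→T: 90.29(T − 100)
  original water: 1488.1(T − 18.6)
  brass cup: 0.229·380·(T − 18.6) = 87.02(T − 18.6)
1665.4 T = 48816 + 9028.8 + 29297 = 87142
T ≈ 52.33 °C — below 100 °C, confirming all the steam condensed.

T_f ≈ 52.3 °C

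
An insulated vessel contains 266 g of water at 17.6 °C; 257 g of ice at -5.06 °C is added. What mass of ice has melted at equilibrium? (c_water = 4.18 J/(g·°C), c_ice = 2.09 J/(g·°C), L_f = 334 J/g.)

Heat available from the water dropping to 0 °C: 266·4.18·17.6 = 19569 J.
Of that, 257·2.09·5.06 = 2717.9 J goes to bring the ice to 0 °C, leaving 16851 J.
To melt every bit of ice: 257·334 = 85838 J.
Since 16851 < 85838 J, not all the ice melts; equilibrium is at 0 °C.
Mass melted = 16851/334 ≈ 50.45 g.

m_melted ≈ 50.5 g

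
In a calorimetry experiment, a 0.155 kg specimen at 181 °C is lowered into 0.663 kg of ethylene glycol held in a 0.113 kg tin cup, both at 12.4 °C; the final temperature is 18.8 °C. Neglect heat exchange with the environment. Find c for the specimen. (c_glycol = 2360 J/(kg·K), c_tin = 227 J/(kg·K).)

Taking heat into each body as positive, Σ m c ΔT = 0:
0.155·c·(18.8 − 181) + 0.663·2360·(18.8 − 12.4) + 0.113·227·(18.8 − 12.4) = 0
-25.14 c = -10178
c = -10178/-25.14 ≈ 404.8 J/(kg·K)

c ≈ 405 J/(kg·K)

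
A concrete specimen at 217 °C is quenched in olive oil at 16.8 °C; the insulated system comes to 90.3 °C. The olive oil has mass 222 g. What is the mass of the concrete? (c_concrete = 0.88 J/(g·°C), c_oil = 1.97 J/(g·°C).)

Heat lost by the concrete = heat gained by the oil:
m·0.88·(217 − 90.3) = 222·1.97·(90.3 − 16.8)
111.5 m = 32144  ⇒  m ≈ 288.3 g

m ≈ 288 g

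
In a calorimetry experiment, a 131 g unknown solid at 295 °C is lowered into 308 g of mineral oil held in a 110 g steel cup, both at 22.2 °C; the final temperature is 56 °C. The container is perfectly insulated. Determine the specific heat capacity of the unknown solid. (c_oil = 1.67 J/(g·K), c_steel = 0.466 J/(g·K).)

c ≈ 0.611 J/(g·K)

Energy conservation, ΣQ = 0:
131·c·(56 − 295) + 308·1.67·(56 − 22.2) + 110·0.466·(56 − 22.2) = 0
-31309 c = -19118
c = -19118/-31309 ≈ 0.6106 J/(g·K)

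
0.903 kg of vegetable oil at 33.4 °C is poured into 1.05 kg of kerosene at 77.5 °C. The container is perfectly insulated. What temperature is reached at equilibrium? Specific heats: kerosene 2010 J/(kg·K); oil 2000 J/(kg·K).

T_f ≈ 57.2 °C

Conservation of energy gives ΣQ = 0:
1.05·2010·(T − 77.5) + 0.903·2000·(T − 33.4) = 0
2110.5(T − 77.5) + 1806(T − 33.4) = 0
(2110.5 + 1806) T = 2110.5·77.5 + 1806·33.4
T ≈ 57.16 °C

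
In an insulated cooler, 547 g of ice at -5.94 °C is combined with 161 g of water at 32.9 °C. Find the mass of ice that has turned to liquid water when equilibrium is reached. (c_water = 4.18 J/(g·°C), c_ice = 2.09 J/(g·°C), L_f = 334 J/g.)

Heat available from the water dropping to 0 °C: 161·4.18·32.9 = 22141 J.
Warming the ice to 0 °C takes 547·2.09·5.94 = 6790.8 J, leaving 15350 J for melting.
To melt every bit of ice: 547·334 = 182698 J.
15350 J < 182698 J, so only part of the ice melts and the system sits at 0 °C.
m_melt = 15350 / L_f = 45.96 g.

m_melted ≈ 46 g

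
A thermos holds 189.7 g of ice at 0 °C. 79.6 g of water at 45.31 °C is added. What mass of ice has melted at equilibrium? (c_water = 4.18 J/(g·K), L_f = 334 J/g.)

m_melted ≈ 45.1 g

Water can give up m c ΔT = 79.6×4.18×45.31 = 15076 J before reaching 0 °C.
Melting all 189.7 g of ice would need 189.7×334 = 63360 J.
Since 15076 < 63360 J, not all the ice melts; equilibrium is at 0 °C.
m_melt = 15076 / L_f = 45.14 g.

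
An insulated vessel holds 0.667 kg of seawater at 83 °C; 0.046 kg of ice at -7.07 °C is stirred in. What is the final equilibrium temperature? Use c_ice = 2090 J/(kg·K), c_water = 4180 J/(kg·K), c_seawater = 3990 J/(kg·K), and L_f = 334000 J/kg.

Energy conservation, ΣQ = 0:
warm ice to 0 °C: 0.046·2090·(0 − (-7.07)) = 679.71
  latent heat to melt: 0.046·334000 = 15364
  warm the meltwater: 192.28 T
  seawater: 2661.3(T − 83)
2853.6 T = 220890 − 16044 = 204847
T ≈ 71.79 °C (positive, so assuming full melt was valid).

T_f ≈ 71.8 °C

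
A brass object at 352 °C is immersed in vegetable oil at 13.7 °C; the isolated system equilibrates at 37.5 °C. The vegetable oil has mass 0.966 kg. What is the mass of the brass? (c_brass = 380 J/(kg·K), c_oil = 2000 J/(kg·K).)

m ≈ 0.385 kg

|Q_brass| = |Q_oil|:
m·380·(352 − 37.5) = 0.966·2000·(37.5 − 13.7)
119510 m = 45982  ⇒  m ≈ 0.3848 kg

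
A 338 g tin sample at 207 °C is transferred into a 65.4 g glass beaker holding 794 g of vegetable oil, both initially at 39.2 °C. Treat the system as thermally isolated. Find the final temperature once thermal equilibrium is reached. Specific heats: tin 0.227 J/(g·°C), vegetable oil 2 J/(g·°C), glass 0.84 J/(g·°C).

With ΣQ=0 the equilibrium temperature is the m·c-weighted mean:
T_f = (76.73*207 + 1588*39.2 + 54.94*39.2) / (76.73 + 1588 + 54.94)
    = 80285 / 1719.7 ≈ 46.69 °C

T_f ≈ 46.7 °C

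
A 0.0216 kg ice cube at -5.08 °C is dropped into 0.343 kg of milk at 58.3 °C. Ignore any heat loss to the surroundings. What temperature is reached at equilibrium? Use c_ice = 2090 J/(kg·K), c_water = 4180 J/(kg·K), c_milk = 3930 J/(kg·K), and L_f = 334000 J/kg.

Net heat exchanged in the isolated system is zero:
warm ice to 0 °C: 0.0216×2090×(0 − (-5.08)) = 229.33; fusion: m_ice L_f = 0.0216×334000 = 7214.4; warm the meltwater: 90.29 T; milk: 1348(T − 58.3)
1438.3 T = 78588 − 7443.7 = 71144
T ≈ 49.46 °C (positive, so assuming full melt was valid).

T_f ≈ 49.5 °C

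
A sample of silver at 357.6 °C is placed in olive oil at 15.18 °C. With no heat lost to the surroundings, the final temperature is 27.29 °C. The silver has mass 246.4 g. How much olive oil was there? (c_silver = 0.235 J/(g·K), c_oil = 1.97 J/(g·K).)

m ≈ 802 g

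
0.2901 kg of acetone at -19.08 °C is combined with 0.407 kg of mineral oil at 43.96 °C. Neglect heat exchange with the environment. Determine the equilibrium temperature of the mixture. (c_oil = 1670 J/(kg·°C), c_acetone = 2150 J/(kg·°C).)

T_f ≈ 13.8 °C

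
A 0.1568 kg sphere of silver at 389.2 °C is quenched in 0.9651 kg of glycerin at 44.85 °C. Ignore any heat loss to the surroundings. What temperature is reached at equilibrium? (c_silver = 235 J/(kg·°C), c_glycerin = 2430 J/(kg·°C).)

T_f ≈ 50.2 °C

Conservation of energy gives ΣQ = 0:
0.1568*235*(T − 389.2) + 0.9651*2430*(T − 44.85) = 0
(36.85 + 2345.2) T = 36.85*389.2 + 2345.2*44.85
T = 119523 / 2382 = 50.2 °C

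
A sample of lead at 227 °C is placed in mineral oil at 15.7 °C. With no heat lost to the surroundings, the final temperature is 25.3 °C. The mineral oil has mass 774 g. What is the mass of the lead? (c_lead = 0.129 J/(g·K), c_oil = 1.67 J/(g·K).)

Heat lost by the lead = heat gained by the oil:
m×0.129×(227 − 25.3) = 774×1.67×(25.3 − 15.7)
26.02 m = 12409  ⇒  m ≈ 476.9 g

m ≈ 477 g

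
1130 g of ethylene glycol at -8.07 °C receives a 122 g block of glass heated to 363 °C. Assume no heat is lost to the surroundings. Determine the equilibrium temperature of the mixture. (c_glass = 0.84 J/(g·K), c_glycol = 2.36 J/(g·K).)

Heat gained plus heat lost sum to zero:
122·0.84·(T − 363) + 1130·2.36·(T − (-8.07)) = 0
102.48(T − 363) + 2666.8(T − (-8.07)) = 0
2769.3 T = 15679
T = 15679/2769.3 ≈ 5.66 °C

T_f ≈ 5.7 °C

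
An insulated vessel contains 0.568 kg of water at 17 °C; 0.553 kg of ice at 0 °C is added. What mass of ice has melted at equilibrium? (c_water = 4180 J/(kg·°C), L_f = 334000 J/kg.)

m_melted ≈ 0.121 kg

Heat available from the water dropping to 0 °C: 0.568×4180×17 = 40362 J.
To melt every bit of ice: 0.553×334000 = 184702 J.
That's not enough to melt it all — equilibrium is at 0 °C with ice remaining.
Mass melted = 40362/334000 ≈ 0.1208 kg.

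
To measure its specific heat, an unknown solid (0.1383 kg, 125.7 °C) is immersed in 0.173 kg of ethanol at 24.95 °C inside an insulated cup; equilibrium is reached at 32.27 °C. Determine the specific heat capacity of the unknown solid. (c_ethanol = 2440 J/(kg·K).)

c ≈ 239 J/(kg·K)

Heat lost by the unknown solid = heat gained by the ethanol:
0.1383·c·(125.7 − 32.27) = 0.173·2440·(32.27 − 24.95)
12.92 c = 3089.9  ⇒  c ≈ 239.1 J/(kg·K)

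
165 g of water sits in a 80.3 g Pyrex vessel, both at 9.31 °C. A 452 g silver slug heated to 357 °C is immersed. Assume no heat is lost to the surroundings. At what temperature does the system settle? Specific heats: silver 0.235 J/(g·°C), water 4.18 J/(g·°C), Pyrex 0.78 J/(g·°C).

Conservation of energy gives ΣQ = 0:
452·0.235·(T − 357) + 165·4.18·(T − 9.31) + 80.3·0.78·(T − 9.31) = 0
(106.22 + 689.7 + 62.63) T = 106.22·357 + 689.7·9.31 + 62.63·9.31
T ≈ 52.33 °C

T_f ≈ 52.3 °C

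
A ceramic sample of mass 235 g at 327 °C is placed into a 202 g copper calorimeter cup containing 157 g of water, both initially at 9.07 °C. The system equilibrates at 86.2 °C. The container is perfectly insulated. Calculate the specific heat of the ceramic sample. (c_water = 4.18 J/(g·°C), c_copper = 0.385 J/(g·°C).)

Taking heat into each body as positive, Σ m c ΔT = 0:
235×c×(86.2 − 327) + 157×4.18×(86.2 − 9.07) + 202×0.385×(86.2 − 9.07) = 0
-56588 c = -56616
c = -56616/-56588 ≈ 1 J/(g·°C)

c ≈ 1 J/(g·°C)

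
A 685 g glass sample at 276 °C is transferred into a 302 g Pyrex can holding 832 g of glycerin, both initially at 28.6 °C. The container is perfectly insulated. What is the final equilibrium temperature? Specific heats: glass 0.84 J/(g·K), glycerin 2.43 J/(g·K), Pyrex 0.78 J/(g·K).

Let T be the final temperature. ΣQ_i = 0:
685*0.84*(T − 276) + 832*2.43*(T − 28.6) + 302*0.78*(T − 28.6) = 0
575.4(T − 276) + 2021.8(T − 28.6) + 235.56(T − 28.6) = 0
2832.7 T = 223370
T = 223370 / 2832.7 = 78.9 °C

T_f ≈ 78.9 °C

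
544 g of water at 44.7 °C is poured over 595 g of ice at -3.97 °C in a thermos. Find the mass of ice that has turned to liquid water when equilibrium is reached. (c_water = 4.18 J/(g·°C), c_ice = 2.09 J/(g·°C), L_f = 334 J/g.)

m_melted ≈ 290 g

Cooling the water to 0 °C releases 544·4.18·44.7 = 101644 J.
Of that, 595·2.09·3.97 = 4936.9 J goes to bring the ice to 0 °C, leaving 96707 J.
Fully melting the ice requires m_ice L_f = 595·334 = 198730 J.
96707 J < 198730 J, so only part of the ice melts and the system sits at 0 °C.
m_melt = 96707 / L_f = 289.5 g.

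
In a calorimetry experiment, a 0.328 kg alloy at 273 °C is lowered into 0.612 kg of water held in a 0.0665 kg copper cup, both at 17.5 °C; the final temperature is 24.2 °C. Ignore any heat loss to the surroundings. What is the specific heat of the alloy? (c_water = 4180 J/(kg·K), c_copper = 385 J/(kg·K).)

c ≈ 212 J/(kg·K)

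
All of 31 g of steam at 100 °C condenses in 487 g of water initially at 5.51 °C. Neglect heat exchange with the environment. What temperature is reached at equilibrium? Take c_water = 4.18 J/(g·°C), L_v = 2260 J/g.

Setting the total heat transfer to zero:
latent heat released on condensation: 31×2260 = 70060; condensate cools 100→T: 31×4.18×(T − 100) = 129.58(T − 100); original water: 2035.7(T − 5.51)
2165.2 T = 70060 + 12958 + 11216 = 94234
T ≈ 43.52 °C, under the boiling point, so the assumption holds.

T_f ≈ 43.5 °C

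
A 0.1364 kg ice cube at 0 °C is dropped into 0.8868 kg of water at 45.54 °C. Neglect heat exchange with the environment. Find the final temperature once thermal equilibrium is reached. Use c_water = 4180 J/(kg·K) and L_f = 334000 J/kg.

T_f ≈ 28.8 °C

Energy conservation, ΣQ = 0:
melt ice: 0.1364×334000 = 45558; warm the meltwater: 570.15 T; water cools: 0.8868×4180×(T − 45.54) = 3706.8(T − 45.54)
4277 T = 168809 − 45558 = 123251
T ≈ 28.82 °C (positive, so assuming full melt was valid).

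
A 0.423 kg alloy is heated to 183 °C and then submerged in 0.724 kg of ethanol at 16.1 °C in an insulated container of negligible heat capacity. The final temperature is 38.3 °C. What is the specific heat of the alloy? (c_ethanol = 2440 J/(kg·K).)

c ≈ 641 J/(kg·K)

Heat lost by the alloy = heat gained by the ethanol:
0.423·c·(183 − 38.3) = 0.724·2440·(38.3 − 16.1)
61.21 c = 39218  ⇒  c ≈ 640.7 J/(kg·K)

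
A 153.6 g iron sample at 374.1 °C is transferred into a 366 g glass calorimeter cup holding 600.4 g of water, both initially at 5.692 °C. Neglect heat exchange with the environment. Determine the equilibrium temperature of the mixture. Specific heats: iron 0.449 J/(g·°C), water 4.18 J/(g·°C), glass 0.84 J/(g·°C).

T_f ≈ 14.5 °C

Let T be the final temperature. ΣQ_i = 0:
153.6·0.449·(T − 374.1) + 600.4·4.18·(T − 5.692) + 366·0.84·(T − 5.692) = 0
68.97(T − 374.1) + 2509.7(T − 5.692) + 307.44(T − 5.692) = 0
2886.1 T = 41835
T = 41835 / 2886.1 = 14.5 °C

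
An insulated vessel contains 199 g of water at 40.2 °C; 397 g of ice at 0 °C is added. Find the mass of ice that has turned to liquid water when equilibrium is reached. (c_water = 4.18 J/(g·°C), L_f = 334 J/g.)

m_melted ≈ 100 g

Heat available from the water dropping to 0 °C: 199·4.18·40.2 = 33439 J.
Fully melting the ice requires m_ice L_f = 397·334 = 132598 J.
33439 J < 132598 J, so only part of the ice melts and the system sits at 0 °C.
Mass melted = 33439/334 ≈ 100.1 g.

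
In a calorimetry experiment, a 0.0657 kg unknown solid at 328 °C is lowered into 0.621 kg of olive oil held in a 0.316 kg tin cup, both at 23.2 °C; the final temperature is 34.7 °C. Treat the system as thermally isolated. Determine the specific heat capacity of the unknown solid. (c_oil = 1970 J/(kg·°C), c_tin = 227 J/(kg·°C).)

c ≈ 773 J/(kg·°C)

Energy conservation, ΣQ = 0:
0.0657·c·(34.7 − 328) + 0.621·1970·(34.7 − 23.2) + 0.316·227·(34.7 − 23.2) = 0
-19.27 c = -14894
c = -14894/-19.27 ≈ 772.9 J/(kg·°C)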